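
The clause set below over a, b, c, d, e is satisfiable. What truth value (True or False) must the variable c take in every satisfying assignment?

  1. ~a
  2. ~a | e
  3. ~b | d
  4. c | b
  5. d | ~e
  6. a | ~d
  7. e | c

Suppose c = 0.
From the singleton clause (~a), a = 0.
From the singleton clause (b), b = 1.
From the singleton clause (d), d = 1.
That conflicts with the unit clause (~d).
So every satisfying assignment has c = True.

True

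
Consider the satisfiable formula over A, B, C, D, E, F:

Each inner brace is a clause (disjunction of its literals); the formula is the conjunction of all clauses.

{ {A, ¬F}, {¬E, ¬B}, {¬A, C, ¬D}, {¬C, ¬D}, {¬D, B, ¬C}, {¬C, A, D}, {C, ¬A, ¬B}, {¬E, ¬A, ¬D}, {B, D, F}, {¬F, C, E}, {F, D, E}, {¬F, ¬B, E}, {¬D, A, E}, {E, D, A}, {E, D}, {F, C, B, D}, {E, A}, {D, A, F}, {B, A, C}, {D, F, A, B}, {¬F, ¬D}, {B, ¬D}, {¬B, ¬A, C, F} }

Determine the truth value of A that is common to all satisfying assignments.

Suppose A = False.
Unit clause (¬F) forces F = False.
Unit clause (E) forces E = True.
Unit clause (¬B) forces B = False.
Unit clause (D) forces D = True.
That conflicts with the unit clause (¬D).
So every satisfying assignment has A = True.

True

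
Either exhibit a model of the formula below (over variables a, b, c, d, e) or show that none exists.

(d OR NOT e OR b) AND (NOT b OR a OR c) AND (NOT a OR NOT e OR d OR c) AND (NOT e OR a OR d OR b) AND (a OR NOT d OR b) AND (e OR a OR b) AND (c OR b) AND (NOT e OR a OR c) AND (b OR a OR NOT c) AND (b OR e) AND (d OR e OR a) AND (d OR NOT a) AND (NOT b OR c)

Branch on c: set c = true.
Branch on b: set b = true.
Branch on d: set d = true.
All clauses hold; a, e can take either value.

a: false,  b: true,  c: true,  d: true,  e: true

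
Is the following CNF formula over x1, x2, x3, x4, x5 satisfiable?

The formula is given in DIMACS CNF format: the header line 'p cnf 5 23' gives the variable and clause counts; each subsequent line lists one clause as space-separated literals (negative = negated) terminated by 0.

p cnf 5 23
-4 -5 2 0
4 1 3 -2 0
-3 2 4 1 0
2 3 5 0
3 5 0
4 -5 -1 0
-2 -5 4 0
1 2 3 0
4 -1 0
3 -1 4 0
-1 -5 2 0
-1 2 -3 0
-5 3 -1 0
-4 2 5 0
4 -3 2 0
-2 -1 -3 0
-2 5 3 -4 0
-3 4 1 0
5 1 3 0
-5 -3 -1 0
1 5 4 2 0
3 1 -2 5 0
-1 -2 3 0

Satisfiable

Suppose x3 = True.
Suppose x4 = True.
Suppose x5 = False.
(x2) alone gives x2 = True.
(¬x1) alone gives x1 = False.
All clauses are satisfied.
A satisfying assignment: x1=False; x2=True; x3=True; x4=True; x5=False.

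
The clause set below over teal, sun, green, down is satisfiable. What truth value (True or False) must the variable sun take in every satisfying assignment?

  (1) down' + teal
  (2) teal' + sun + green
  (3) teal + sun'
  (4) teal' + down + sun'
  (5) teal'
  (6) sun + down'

Suppose sun = 1.
Unit clause (teal) forces teal = 1.
That conflicts with the unit clause (teal').
So every satisfying assignment has sun = False.

False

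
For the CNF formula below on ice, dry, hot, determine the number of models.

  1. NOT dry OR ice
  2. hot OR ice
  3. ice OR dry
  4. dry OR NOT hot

3

There are 2^3 = 8 truth assignments over (ice, dry, hot).
Split on hot. With hot = true, the clauses containing hot are satisfied and NOT hot drops from the rest; 1 of the 2^2 = 4 assignments to the other variables satisfy what remains.
With hot = false, by the same count on the reduced clause set, 2 assignments work.
(One model: ice=T, dry=F, hot=F.)
Total: 1 + 2 = 3.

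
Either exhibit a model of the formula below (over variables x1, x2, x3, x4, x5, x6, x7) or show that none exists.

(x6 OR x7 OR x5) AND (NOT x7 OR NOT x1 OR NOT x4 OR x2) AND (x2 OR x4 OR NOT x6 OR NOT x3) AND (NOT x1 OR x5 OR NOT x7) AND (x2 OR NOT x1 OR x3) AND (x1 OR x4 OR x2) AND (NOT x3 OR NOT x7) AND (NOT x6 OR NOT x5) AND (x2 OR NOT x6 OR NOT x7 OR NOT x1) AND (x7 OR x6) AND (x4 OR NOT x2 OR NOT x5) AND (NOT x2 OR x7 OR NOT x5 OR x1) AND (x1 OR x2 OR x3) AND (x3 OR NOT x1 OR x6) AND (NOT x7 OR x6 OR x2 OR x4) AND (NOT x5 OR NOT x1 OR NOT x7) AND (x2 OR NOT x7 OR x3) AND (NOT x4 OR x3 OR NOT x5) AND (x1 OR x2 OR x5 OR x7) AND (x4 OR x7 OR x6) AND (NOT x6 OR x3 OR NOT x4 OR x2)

x1 ↦ true, x2 ↦ false, x3 ↦ true, x4 ↦ true, x5 ↦ false, x6 ↦ true, x7 ↦ false

Case x3 = true:
The clause (NOT x7) is unit, so x7 = false.
The clause (x6) is unit, so x6 = true.
The clause (NOT x5) is unit, so x5 = false.
Case x2 = false:
The clause (x4) is unit, so x4 = true.
The clause (x1) is unit, so x1 = true.
All clauses are satisfied.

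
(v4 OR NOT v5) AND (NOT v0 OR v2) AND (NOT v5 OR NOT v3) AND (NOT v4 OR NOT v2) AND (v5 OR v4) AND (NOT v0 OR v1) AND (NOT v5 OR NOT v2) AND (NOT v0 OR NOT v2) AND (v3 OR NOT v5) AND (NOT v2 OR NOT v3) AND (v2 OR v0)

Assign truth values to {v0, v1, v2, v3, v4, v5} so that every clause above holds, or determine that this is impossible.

UNSATISFIABLE

Branch on v4: set v4 = true.
From the singleton clause (NOT v2), v2 = false.
From the singleton clause (NOT v0), v0 = false.
That conflicts with the unit clause (v0).
So v4 must be the other value — set v4 = false.
From the singleton clause (NOT v5), v5 = false.
That conflicts with the unit clause (v5).
Both values of v4 lead to a conflict.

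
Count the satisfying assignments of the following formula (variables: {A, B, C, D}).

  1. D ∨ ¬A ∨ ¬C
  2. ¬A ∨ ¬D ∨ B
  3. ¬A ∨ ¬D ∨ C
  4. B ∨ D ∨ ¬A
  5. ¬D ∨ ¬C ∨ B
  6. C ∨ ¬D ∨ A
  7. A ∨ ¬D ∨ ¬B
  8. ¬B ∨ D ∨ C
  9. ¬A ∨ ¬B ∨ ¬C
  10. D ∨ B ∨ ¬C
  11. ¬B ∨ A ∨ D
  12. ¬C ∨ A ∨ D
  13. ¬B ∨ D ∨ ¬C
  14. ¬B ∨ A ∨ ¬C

There are 2^4 = 16 truth assignments over (A, B, C, D).
Check each against the 14 clauses (columns in the order A, B, C, D):
  F F F F  ✓ satisfies all
  F F F T  ✗ fails (C ∨ ¬D ∨ A)
  F F T F  ✗ fails (D ∨ B ∨ ¬C)
  F F T T  ✗ fails (¬D ∨ ¬C ∨ B)
  F T F F  ✗ fails (¬B ∨ D ∨ C)
  F T F T  ✗ fails (C ∨ ¬D ∨ A)
  F T T F  ✗ fails (¬B ∨ A ∨ D)
  F T T T  ✗ fails (A ∨ ¬D ∨ ¬B)
  T F F F  ✗ fails (B ∨ D ∨ ¬A)
  T F F T  ✗ fails (¬A ∨ ¬D ∨ B)
  T F T F  ✗ fails (D ∨ ¬A ∨ ¬C)
  T F T T  ✗ fails (¬A ∨ ¬D ∨ B)
  T T F F  ✗ fails (¬B ∨ D ∨ C)
  T T F T  ✗ fails (¬A ∨ ¬D ∨ C)
  T T T F  ✗ fails (D ∨ ¬A ∨ ¬C)
  T T T T  ✗ fails (¬A ∨ ¬B ∨ ¬C)
1 of the 16 rows is a model.

1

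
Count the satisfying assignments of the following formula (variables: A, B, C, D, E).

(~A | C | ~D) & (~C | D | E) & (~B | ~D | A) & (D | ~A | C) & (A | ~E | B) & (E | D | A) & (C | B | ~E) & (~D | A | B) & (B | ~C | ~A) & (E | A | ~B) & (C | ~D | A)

5

There are 2^5 = 32 truth assignments over (A, B, C, D, E).
Split on D. With D = 1, the clauses containing D are satisfied and ~D drops from the rest; 2 of the 2^4 = 16 assignments to the other variables satisfy what remains.
With D = 0, by the same count on the reduced clause set, 3 assignments work.
(One model: A=F, B=T, C=F, D=F, E=T.)
Total: 2 + 3 = 5.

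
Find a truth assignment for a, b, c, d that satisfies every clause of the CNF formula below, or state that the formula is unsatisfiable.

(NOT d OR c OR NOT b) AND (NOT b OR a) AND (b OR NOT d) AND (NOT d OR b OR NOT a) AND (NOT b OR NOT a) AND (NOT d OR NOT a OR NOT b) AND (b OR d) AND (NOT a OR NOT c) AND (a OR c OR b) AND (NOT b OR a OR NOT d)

Branch on b: set b = false.
(NOT d) alone gives d = false.
That conflicts with the unit clause (d).
Backtrack on b: now try b = true.
(a) alone gives a = true.
That conflicts with the unit clause (NOT a).
Both values of b lead to a conflict.

UNSATISFIABLE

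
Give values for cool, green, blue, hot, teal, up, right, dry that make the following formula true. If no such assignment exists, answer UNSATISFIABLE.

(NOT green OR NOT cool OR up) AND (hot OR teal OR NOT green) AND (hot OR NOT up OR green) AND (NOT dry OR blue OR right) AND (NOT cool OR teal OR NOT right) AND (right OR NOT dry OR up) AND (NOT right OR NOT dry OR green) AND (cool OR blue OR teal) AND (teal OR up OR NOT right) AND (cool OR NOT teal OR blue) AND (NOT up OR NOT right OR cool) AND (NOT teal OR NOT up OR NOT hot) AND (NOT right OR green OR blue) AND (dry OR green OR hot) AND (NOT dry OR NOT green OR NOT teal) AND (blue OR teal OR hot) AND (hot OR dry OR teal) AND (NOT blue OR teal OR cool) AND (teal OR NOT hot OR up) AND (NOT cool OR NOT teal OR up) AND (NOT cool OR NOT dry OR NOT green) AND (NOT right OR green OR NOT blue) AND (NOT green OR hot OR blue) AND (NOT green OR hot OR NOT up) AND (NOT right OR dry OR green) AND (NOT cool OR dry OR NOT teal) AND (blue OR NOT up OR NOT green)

cool: true; green: false; blue: true; hot: true; teal: false; up: true; right: false; dry: false

Case green = false:
Case hot = true:
Case right = false:
Case dry = false:
Case teal = false:
From the singleton clause (up), up = true.
Case cool = true:
No clause remains; blue is free.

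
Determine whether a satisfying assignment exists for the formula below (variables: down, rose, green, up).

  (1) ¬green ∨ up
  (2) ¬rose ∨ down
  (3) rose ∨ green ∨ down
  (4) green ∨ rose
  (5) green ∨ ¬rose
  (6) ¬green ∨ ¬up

No

Try green = False.
Unit clause (rose) forces rose = True.
Now (¬rose) is unsatisfied and unit — conflict.
Undo green and try green = True.
Unit clause (up) forces up = True.
Now (¬up) is unsatisfied and unit — conflict.
Neither green = True nor green = False works.
No assignment satisfies every clause.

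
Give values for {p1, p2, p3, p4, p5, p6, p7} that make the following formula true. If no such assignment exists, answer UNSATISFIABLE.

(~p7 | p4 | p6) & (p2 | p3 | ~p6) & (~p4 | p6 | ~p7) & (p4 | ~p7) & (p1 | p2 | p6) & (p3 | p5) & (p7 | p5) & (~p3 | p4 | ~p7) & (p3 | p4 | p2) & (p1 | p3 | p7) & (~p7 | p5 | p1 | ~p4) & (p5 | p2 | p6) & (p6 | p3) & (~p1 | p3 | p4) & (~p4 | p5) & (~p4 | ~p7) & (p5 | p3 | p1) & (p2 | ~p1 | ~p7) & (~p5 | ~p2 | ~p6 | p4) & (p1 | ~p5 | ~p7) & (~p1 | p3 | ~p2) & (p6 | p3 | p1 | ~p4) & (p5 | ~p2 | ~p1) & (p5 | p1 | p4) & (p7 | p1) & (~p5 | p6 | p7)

p1 ↦ 1,  p2 ↦ 0,  p3 ↦ 1,  p4 ↦ 1,  p5 ↦ 1,  p6 ↦ 1,  p7 ↦ 0

Suppose p4 = 1.
Unit clause (p5) forces p5 = 1.
Unit clause (~p7) forces p7 = 0.
Unit clause (p1) forces p1 = 1.
Unit clause (p6) forces p6 = 1.
Suppose p2 = 0.
Unit clause (p3) forces p3 = 1.
This assignment satisfies each clause.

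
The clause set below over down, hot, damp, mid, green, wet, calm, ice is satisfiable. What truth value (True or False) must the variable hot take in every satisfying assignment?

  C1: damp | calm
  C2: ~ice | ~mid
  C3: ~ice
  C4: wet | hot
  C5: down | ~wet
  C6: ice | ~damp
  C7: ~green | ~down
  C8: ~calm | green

Suppose hot = 0.
Unit clause (~ice) forces ice = 0.
Unit clause (wet) forces wet = 1.
Unit clause (down) forces down = 1.
Unit clause (~damp) forces damp = 0.
Unit clause (calm) forces calm = 1.
Unit clause (~green) forces green = 0.
But (green) is also a unit clause — contradiction.
So every satisfying assignment has hot = True.

True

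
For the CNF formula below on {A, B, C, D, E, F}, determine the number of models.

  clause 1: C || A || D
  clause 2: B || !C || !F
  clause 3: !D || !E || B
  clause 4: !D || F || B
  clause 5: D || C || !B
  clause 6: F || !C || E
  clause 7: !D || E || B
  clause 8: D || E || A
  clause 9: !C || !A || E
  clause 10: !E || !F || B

There are 2^6 = 64 truth assignments over (A, B, C, D, E, F).
Split on D. With D = true, the clauses containing D are satisfied and !D drops from the rest; 13 of the 2^5 = 32 assignments to the other variables satisfy what remains.
With D = false, by the same count on the reduced clause set, 9 assignments work.
(One model: A=F, B=F, C=T, D=F, E=T, F=F.)
Total: 13 + 9 = 22.

22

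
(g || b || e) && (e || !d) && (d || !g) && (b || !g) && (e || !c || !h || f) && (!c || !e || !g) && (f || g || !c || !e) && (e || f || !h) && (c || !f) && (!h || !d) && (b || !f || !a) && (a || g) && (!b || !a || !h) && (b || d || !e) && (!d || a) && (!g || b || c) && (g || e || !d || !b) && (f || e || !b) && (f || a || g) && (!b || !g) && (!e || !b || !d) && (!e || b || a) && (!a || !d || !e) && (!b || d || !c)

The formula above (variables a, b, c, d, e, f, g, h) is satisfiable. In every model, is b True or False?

True

Suppose b = false.
(!g) alone gives g = false.
(e) alone gives e = true.
(a) alone gives a = true.
(!f) alone gives f = false.
(!c) alone gives c = false.
(d) alone gives d = true.
That conflicts with the unit clause (!d).
So every satisfying assignment has b = True.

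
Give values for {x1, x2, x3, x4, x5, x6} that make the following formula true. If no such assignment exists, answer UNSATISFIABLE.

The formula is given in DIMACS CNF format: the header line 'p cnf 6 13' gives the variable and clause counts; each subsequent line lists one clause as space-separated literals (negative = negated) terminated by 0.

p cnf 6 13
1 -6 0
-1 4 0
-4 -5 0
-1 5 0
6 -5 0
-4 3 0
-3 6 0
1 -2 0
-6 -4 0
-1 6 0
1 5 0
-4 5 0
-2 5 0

UNSATISFIABLE

Suppose x1 = True.
(x4) alone gives x4 = True.
(¬x5) alone gives x5 = False.
Now (x5) is unsatisfied and unit — conflict.
Undo x1 and try x1 = False.
(¬x6) alone gives x6 = False.
(¬x5) alone gives x5 = False.
Now (x5) is unsatisfied and unit — conflict.
Either choice for x1 ends in contradiction.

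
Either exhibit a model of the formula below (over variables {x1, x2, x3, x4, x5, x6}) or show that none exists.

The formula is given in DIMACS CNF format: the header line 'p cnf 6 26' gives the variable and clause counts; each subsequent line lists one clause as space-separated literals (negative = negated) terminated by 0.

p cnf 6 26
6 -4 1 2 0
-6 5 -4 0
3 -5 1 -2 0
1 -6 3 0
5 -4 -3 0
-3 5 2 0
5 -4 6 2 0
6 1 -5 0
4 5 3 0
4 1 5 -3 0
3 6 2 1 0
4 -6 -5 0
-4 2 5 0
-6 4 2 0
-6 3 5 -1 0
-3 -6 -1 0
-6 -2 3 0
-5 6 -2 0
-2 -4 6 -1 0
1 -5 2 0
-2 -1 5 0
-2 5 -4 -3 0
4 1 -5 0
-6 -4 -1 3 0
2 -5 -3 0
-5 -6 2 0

Suppose x6 = False.
Suppose x1 = True.
Suppose x5 = True.
From the singleton clause (¬x2), x2 = False.
From the singleton clause (¬x3), x3 = False.
All clauses hold; x4 can take either value.

x1: True,  x2: False,  x3: False,  x4: True,  x5: True,  x6: False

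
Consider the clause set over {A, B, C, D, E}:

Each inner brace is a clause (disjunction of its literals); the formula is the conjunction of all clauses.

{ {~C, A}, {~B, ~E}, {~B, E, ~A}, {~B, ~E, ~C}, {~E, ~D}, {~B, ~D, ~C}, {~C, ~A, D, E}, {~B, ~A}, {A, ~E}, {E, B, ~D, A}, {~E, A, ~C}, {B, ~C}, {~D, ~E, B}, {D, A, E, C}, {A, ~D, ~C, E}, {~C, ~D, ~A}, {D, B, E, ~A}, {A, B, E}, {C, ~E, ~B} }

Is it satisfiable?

Case C = 0:
Case B = 0:
Case E = 1:
(~D) alone gives D = 0.
(A) alone gives A = 1.
This assignment satisfies each clause.
A satisfying assignment: A=1,  B=0,  C=0,  D=0,  E=1.

Yes, satisfiable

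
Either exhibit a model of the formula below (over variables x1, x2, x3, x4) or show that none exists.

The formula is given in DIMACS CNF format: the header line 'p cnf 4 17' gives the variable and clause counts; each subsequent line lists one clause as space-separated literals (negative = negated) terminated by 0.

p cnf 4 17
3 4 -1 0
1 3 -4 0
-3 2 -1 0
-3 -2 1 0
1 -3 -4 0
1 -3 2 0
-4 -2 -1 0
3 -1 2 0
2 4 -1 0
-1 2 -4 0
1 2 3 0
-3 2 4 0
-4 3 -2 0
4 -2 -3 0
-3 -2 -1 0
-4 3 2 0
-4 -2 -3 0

x1 ↦ False,  x2 ↦ True,  x3 ↦ False,  x4 ↦ False

Branch on x3: set x3 = False.
Branch on x4: set x4 = False.
The clause (¬x1) is unit, so x1 = False.
The clause (x2) is unit, so x2 = True.
Every clause now holds.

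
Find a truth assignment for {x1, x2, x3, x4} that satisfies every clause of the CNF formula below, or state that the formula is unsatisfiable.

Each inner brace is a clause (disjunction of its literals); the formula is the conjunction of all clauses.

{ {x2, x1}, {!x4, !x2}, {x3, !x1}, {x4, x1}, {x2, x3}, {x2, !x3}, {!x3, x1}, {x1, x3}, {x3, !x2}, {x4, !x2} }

UNSATISFIABLE

Try x2 = true.
From the singleton clause (!x4), x4 = false.
But (x4) is also a unit clause — contradiction.
Undo x2 and try x2 = false.
From the singleton clause (x1), x1 = true.
From the singleton clause (x3), x3 = true.
But (!x3) is also a unit clause — contradiction.
Neither x2 = true nor x2 = false works.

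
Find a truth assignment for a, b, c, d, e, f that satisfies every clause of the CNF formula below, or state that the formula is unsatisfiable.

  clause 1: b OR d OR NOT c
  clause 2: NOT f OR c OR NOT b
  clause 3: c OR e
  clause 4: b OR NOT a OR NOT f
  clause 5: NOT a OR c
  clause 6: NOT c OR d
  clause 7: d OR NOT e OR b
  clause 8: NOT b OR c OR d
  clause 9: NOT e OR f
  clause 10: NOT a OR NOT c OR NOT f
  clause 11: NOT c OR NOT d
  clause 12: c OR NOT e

UNSATISFIABLE

Case c = true:
From the singleton clause (d), d = true.
That conflicts with the unit clause (NOT d).
So c must be the other value — set c = false.
From the singleton clause (e), e = true.
That conflicts with the unit clause (NOT e).
Both values of c lead to a conflict.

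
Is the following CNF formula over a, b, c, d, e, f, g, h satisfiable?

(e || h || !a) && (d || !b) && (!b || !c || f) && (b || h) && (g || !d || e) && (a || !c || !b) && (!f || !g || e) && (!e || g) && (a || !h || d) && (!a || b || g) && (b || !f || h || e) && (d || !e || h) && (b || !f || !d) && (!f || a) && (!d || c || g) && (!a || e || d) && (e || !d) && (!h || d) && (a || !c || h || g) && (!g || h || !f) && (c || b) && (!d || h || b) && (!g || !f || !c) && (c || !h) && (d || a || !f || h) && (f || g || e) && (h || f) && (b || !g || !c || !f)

Yes, satisfiable

Branch on d: set d = true.
From the singleton clause (e), e = true.
From the singleton clause (g), g = true.
Branch on b: set b = false.
From the singleton clause (h), h = true.
From the singleton clause (!f), f = false.
From the singleton clause (c), c = true.
All clauses hold; a can take either value.
A satisfying assignment: a ↦ true,  b ↦ false,  c ↦ true,  d ↦ true,  e ↦ true,  f ↦ false,  g ↦ true,  h ↦ true.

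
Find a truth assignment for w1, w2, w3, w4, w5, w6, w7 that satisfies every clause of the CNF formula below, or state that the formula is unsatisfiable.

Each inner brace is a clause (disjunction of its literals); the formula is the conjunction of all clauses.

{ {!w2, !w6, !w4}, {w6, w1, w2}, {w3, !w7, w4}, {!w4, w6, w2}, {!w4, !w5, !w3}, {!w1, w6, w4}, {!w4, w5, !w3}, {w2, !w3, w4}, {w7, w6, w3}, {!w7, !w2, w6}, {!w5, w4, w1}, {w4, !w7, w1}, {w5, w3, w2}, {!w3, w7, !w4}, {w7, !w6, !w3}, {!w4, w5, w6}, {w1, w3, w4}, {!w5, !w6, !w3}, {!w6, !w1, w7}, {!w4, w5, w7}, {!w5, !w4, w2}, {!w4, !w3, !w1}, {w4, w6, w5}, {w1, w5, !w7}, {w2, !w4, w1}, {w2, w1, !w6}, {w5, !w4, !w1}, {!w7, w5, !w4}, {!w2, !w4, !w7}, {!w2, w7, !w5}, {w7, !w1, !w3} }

Case w2 = true:
Case w6 = true:
(!w4) alone gives w4 = false.
Case w3 = true:
(w7) alone gives w7 = true.
(w1) alone gives w1 = true.
(!w5) alone gives w5 = false.
Every clause now holds.

w1=true; w2=true; w3=true; w4=false; w5=false; w6=true; w7=true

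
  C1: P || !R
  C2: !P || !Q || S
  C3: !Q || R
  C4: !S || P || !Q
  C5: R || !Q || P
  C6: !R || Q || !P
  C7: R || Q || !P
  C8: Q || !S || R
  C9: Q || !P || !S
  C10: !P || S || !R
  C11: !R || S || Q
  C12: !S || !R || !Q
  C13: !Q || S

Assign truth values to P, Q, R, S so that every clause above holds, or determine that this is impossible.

Branch on P: set P = false.
The clause (!R) is unit, so R = false.
The clause (!Q) is unit, so Q = false.
The clause (!S) is unit, so S = false.
This assignment satisfies each clause.

P ↦ false,  Q ↦ false,  R ↦ false,  S ↦ false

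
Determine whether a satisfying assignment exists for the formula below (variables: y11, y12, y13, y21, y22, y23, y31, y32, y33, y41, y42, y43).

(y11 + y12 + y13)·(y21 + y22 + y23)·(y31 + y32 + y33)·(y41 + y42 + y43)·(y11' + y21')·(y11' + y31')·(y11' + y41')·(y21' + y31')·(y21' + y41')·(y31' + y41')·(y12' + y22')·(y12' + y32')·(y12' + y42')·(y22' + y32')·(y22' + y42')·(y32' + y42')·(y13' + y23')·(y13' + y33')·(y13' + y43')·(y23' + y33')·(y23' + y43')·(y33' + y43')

Branch on y11: set y11 = 0.
Branch on y12: set y12 = 1.
From the singleton clause (y22'), y22 = 0.
From the singleton clause (y32'), y32 = 0.
From the singleton clause (y42'), y42 = 0.
Branch on y21: set y21 = 1.
From the singleton clause (y31'), y31 = 0.
From the singleton clause (y33), y33 = 1.
From the singleton clause (y41'), y41 = 0.
From the singleton clause (y43), y43 = 1.
Now (y43') is unsatisfied and unit — conflict.
So y21 must be the other value — set y21 = 0.
From the singleton clause (y23), y23 = 1.
From the singleton clause (y13'), y13 = 0.
From the singleton clause (y33'), y33 = 0.
From the singleton clause (y31), y31 = 1.
From the singleton clause (y41'), y41 = 0.
From the singleton clause (y43), y43 = 1.
Now (y43') is unsatisfied and unit — conflict.
Both values of y21 lead to a conflict.
So y12 must be the other value — set y12 = 0.
From the singleton clause (y13), y13 = 1.
From the singleton clause (y23'), y23 = 0.
From the singleton clause (y33'), y33 = 0.
From the singleton clause (y43'), y43 = 0.
Branch on y21: set y21 = 1.
From the singleton clause (y31'), y31 = 0.
From the singleton clause (y32), y32 = 1.
From the singleton clause (y41'), y41 = 0.
From the singleton clause (y42), y42 = 1.
Now (y42') is unsatisfied and unit — conflict.
So y21 must be the other value — set y21 = 0.
From the singleton clause (y22), y22 = 1.
From the singleton clause (y32'), y32 = 0.
From the singleton clause (y31), y31 = 1.
From the singleton clause (y41'), y41 = 0.
From the singleton clause (y42), y42 = 1.
Now (y42') is unsatisfied and unit — conflict.
Both values of y21 lead to a conflict.
Both values of y12 lead to a conflict.
So y11 must be the other value — set y11 = 1.
From the singleton clause (y21'), y21 = 0.
From the singleton clause (y31'), y31 = 0.
From the singleton clause (y41'), y41 = 0.
Branch on y22: set y22 = 1.
From the singleton clause (y12'), y12 = 0.
From the singleton clause (y32'), y32 = 0.
From the singleton clause (y33), y33 = 1.
From the singleton clause (y42'), y42 = 0.
From the singleton clause (y43), y43 = 1.
Now (y43') is unsatisfied and unit — conflict.
So y22 must be the other value — set y22 = 0.
From the singleton clause (y23), y23 = 1.
From the singleton clause (y13'), y13 = 0.
From the singleton clause (y33'), y33 = 0.
From the singleton clause (y32), y32 = 1.
From the singleton clause (y12'), y12 = 0.
From the singleton clause (y42'), y42 = 0.
From the singleton clause (y43), y43 = 1.
Now (y43') is unsatisfied and unit — conflict.
Both values of y22 lead to a conflict.
Both values of y11 lead to a conflict.
No assignment satisfies every clause.

No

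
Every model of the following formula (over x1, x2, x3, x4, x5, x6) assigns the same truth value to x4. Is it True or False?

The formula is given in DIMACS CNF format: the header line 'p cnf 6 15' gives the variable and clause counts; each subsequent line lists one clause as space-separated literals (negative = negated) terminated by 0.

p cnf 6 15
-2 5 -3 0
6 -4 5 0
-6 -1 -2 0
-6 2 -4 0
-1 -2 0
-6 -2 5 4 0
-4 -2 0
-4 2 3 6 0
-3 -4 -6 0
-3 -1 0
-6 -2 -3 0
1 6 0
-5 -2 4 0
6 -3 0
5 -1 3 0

Suppose x4 = True.
Unit clause (¬x2) forces x2 = False.
Unit clause (¬x6) forces x6 = False.
Unit clause (x5) forces x5 = True.
Unit clause (x3) forces x3 = True.
Now (¬x3) is unsatisfied and unit — conflict.
So every satisfying assignment has x4 = False.

False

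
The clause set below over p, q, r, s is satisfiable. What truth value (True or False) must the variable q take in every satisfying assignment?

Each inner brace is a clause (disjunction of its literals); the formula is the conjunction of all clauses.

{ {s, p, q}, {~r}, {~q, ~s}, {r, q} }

Suppose q = 0.
From the singleton clause (~r), r = 0.
Now (r) is unsatisfied and unit — conflict.
So every satisfying assignment has q = True.

True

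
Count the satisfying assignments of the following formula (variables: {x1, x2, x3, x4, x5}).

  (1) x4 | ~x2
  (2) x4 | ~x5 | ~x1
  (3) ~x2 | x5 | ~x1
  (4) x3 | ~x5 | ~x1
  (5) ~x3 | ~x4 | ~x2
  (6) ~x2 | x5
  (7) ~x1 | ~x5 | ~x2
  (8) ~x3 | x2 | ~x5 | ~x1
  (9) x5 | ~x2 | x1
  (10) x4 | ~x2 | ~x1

There are 2^5 = 32 truth assignments over (x1, x2, x3, x4, x5).
Split on x5. With x5 = 1, the clauses containing x5 are satisfied and ~x5 drops from the rest; 5 of the 2^4 = 16 assignments to the other variables satisfy what remains.
With x5 = 0, by the same count on the reduced clause set, 8 assignments work.
(One model: x1=F, x2=F, x3=F, x4=F, x5=F.)
Total: 5 + 8 = 13.

13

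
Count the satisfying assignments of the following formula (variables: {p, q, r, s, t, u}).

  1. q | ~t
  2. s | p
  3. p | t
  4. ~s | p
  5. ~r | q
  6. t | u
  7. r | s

10

There are 2^6 = 64 truth assignments over (p, q, r, s, t, u).
Split on t. With t = 1, the clauses containing t are satisfied and ~t drops from the rest; 6 of the 2^5 = 32 assignments to the other variables satisfy what remains.
With t = 0, by the same count on the reduced clause set, 4 assignments work.
(One model: p=T, q=F, r=F, s=T, t=F, u=T.)
Total: 6 + 4 = 10.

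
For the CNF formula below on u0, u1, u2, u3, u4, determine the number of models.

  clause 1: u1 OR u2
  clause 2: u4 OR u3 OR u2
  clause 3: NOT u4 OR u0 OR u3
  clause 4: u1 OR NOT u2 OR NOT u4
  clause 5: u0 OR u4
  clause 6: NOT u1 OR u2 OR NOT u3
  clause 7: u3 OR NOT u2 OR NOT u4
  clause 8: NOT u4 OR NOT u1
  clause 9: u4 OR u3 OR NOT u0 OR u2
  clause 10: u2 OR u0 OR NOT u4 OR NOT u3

There are 2^5 = 32 truth assignments over (u0, u1, u2, u3, u4).
Split on u3. With u3 = true, the clauses containing u3 are satisfied and NOT u3 drops from the rest; 2 of the 2^4 = 16 assignments to the other variables satisfy what remains.
With u3 = false, by the same count on the reduced clause set, 2 assignments work.
Total: 2 + 2 = 4.

4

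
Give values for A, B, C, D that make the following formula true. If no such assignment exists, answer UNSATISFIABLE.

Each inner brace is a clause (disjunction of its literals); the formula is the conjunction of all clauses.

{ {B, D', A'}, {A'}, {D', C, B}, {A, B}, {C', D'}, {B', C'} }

The clause (A') is unit, so A = 0.
The clause (B) is unit, so B = 1.
The clause (C') is unit, so C = 0.
No clause remains; D is free.

A=0; B=1; C=0; D=1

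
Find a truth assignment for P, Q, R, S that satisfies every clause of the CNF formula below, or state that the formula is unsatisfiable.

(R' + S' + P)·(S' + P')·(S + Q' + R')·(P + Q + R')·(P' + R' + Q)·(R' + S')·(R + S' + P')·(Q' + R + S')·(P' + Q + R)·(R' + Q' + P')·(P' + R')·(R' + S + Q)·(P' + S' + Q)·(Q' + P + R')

Suppose S = 0.
Suppose Q = 1.
The clause (R') is unit, so R = 0.
All clauses hold; P can take either value.

P: 0,  Q: 1,  R: 0,  S: 0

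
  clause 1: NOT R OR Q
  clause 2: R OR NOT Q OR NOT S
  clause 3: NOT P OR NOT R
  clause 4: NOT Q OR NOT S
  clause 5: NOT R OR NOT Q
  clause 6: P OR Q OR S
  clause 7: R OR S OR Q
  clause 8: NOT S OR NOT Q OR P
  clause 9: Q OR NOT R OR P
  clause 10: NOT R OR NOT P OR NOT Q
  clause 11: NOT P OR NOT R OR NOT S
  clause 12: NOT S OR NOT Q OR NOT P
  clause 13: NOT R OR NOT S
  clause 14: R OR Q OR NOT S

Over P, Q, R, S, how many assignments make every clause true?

There are 2^4 = 16 truth assignments over (P, Q, R, S).
Split on R. With R = true, the clauses containing R are satisfied and NOT R drops from the rest; 0 of the 2^3 = 8 assignments to the other variables satisfy what remains.
With R = false, by the same count on the reduced clause set, 2 assignments work.
Total: 0 + 2 = 2.

2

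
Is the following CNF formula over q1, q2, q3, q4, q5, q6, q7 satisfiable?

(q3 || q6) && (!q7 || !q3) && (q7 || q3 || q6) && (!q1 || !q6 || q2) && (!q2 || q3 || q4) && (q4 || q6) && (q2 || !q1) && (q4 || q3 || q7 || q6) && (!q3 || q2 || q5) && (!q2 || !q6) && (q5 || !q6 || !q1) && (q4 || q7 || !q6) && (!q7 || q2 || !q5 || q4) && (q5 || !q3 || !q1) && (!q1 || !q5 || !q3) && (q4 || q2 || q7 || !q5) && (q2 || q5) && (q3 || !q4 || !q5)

Yes, satisfiable

Try q3 = true.
(!q7) alone gives q7 = false.
Try q4 = true.
Try q2 = true.
(!q6) alone gives q6 = false.
Try q5 = false.
(!q1) alone gives q1 = false.
All clauses are satisfied.
A satisfying assignment: q1: false; q2: true; q3: true; q4: true; q5: false; q6: false; q7: false.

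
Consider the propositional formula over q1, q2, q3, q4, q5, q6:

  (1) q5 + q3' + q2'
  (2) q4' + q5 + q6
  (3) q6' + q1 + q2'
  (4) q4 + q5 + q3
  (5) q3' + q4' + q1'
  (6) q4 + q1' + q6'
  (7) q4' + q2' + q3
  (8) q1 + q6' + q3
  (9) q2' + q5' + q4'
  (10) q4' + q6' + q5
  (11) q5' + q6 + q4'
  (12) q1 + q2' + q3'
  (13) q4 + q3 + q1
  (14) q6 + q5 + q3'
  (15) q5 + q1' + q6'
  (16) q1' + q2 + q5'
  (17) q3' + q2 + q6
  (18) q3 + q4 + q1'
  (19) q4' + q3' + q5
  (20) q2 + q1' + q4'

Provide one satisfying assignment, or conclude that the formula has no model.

Suppose q5 = 1.
Suppose q2 = 0.
Unit clause (q1') forces q1 = 0.
Suppose q6 = 1.
Unit clause (q3) forces q3 = 1.
All clauses hold; q4 can take either value.

q1: 0, q2: 0, q3: 1, q4: 1, q5: 1, q6: 1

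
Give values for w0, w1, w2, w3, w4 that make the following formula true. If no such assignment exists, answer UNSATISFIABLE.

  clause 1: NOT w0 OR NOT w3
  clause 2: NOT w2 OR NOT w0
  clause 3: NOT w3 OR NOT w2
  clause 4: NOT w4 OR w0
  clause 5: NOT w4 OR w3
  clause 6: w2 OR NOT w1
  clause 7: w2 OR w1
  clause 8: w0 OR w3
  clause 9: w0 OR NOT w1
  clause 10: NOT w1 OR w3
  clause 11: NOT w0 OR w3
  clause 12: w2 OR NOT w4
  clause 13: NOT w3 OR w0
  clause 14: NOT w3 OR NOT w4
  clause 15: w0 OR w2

Case w0 = false:
The clause (NOT w4) is unit, so w4 = false.
The clause (w3) is unit, so w3 = true.
Now (NOT w3) is unsatisfied and unit — conflict.
Undo w0 and try w0 = true.
The clause (NOT w3) is unit, so w3 = false.
Now (w3) is unsatisfied and unit — conflict.
Either choice for w0 ends in contradiction.

UNSATISFIABLE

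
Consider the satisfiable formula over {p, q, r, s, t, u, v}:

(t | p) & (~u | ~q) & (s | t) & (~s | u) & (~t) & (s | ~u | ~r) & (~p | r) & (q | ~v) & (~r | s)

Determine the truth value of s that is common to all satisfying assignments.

Suppose s = 0.
From the singleton clause (t), t = 1.
Now (~t) is unsatisfied and unit — conflict.
So every satisfying assignment has s = True.

True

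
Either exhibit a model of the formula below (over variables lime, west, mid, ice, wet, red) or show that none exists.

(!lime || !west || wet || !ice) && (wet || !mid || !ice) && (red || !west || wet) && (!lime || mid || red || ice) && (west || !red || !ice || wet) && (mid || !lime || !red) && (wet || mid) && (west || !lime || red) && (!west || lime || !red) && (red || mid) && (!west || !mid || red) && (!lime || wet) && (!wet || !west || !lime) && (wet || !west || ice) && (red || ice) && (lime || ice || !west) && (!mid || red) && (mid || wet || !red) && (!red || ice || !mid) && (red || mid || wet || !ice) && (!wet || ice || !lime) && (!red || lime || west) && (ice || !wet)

lime: true,  west: false,  mid: true,  ice: true,  wet: true,  red: true

Suppose wet = true.
The clause (ice) is unit, so ice = true.
Suppose red = true.
Suppose mid = true.
Suppose west = false.
The clause (lime) is unit, so lime = true.
Every clause now holds.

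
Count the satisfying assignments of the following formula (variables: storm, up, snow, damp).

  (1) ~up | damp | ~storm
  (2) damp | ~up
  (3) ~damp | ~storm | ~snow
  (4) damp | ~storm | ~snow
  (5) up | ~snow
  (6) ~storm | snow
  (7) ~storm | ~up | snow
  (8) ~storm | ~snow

4

There are 2^4 = 16 truth assignments over (storm, up, snow, damp).
Check each against the 8 clauses (columns in the order storm, up, snow, damp):
  F F F F  ✓ satisfies all
  F F F T  ✓ satisfies all
  F F T F  ✗ fails (up | ~snow)
  F F T T  ✗ fails (up | ~snow)
  F T F F  ✗ fails (damp | ~up)
  F T F T  ✓ satisfies all
  F T T F  ✗ fails (damp | ~up)
  F T T T  ✓ satisfies all
  T F F F  ✗ fails (~storm | snow)
  T F F T  ✗ fails (~storm | snow)
  T F T F  ✗ fails (damp | ~storm | ~snow)
  T F T T  ✗ fails (~damp | ~storm | ~snow)
  T T F F  ✗ fails (~up | damp | ~storm)
  T T F T  ✗ fails (~storm | snow)
  T T T F  ✗ fails (~up | damp | ~storm)
  T T T T  ✗ fails (~damp | ~storm | ~snow)
4 of the 16 rows are models.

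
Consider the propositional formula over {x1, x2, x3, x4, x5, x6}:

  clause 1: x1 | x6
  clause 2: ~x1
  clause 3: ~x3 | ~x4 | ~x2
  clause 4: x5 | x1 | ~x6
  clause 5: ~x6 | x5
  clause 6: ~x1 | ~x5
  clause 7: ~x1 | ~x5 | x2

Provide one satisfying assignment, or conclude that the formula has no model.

Unit clause (~x1) forces x1 = 0.
Unit clause (x6) forces x6 = 1.
Unit clause (x5) forces x5 = 1.
Suppose x3 = 1.
Suppose x4 = 0.
All clauses hold; x2 can take either value.

x1 ↦ 0,  x2 ↦ 0,  x3 ↦ 1,  x4 ↦ 0,  x5 ↦ 1,  x6 ↦ 1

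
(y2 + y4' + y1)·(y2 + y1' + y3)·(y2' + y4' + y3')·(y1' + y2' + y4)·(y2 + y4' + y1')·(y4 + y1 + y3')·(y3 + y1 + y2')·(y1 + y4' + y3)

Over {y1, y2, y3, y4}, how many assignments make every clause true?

3

There are 2^4 = 16 truth assignments over (y1, y2, y3, y4).
Check each against the 8 clauses (columns in the order y1, y2, y3, y4):
  F F F F  ✓ satisfies all
  F F F T  ✗ fails (y2 + y4' + y1)
  F F T F  ✗ fails (y4 + y1 + y3')
  F F T T  ✗ fails (y2 + y4' + y1)
  F T F F  ✗ fails (y3 + y1 + y2')
  F T F T  ✗ fails (y3 + y1 + y2')
  F T T F  ✗ fails (y4 + y1 + y3')
  F T T T  ✗ fails (y2' + y4' + y3')
  T F F F  ✗ fails (y2 + y1' + y3)
  T F F T  ✗ fails (y2 + y1' + y3)
  T F T F  ✓ satisfies all
  T F T T  ✗ fails (y2 + y4' + y1')
  T T F F  ✗ fails (y1' + y2' + y4)
  T T F T  ✓ satisfies all
  T T T F  ✗ fails (y1' + y2' + y4)
  T T T T  ✗ fails (y2' + y4' + y3')
3 of the 16 rows are models.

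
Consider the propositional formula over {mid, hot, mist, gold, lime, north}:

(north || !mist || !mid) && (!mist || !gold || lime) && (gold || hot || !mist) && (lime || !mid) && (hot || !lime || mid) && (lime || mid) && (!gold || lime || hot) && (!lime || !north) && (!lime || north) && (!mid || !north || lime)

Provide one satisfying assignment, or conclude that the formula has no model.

UNSATISFIABLE

Suppose lime = true.
The clause (!north) is unit, so north = false.
That conflicts with the unit clause (north).
Undo lime and try lime = false.
The clause (!mid) is unit, so mid = false.
That conflicts with the unit clause (mid).
Either choice for lime ends in contradiction.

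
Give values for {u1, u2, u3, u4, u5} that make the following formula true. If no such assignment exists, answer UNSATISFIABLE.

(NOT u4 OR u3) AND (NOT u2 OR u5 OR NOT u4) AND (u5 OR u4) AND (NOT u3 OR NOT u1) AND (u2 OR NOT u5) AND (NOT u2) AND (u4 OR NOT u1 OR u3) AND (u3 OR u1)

u1=false, u2=false, u3=true, u4=true, u5=false

(NOT u2) alone gives u2 = false.
(NOT u5) alone gives u5 = false.
(u4) alone gives u4 = true.
(u3) alone gives u3 = true.
(NOT u1) alone gives u1 = false.
All clauses are satisfied.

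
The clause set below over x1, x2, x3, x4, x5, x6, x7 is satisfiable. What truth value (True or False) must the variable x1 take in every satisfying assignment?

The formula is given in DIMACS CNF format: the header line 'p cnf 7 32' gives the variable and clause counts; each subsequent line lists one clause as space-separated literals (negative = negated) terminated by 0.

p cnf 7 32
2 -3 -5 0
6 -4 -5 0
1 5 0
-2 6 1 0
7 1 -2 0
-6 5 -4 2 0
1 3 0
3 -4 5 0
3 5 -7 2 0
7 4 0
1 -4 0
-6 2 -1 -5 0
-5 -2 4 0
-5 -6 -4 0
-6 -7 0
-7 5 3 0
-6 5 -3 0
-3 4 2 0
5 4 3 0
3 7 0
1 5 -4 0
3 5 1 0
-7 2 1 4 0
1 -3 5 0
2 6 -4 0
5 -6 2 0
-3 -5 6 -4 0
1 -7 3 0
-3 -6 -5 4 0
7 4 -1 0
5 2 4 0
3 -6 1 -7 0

True

Suppose x1 = False.
From the singleton clause (x5), x5 = True.
From the singleton clause (x3), x3 = True.
From the singleton clause (x2), x2 = True.
From the singleton clause (x6), x6 = True.
From the singleton clause (x7), x7 = True.
Now (¬x7) is unsatisfied and unit — conflict.
So every satisfying assignment has x1 = True.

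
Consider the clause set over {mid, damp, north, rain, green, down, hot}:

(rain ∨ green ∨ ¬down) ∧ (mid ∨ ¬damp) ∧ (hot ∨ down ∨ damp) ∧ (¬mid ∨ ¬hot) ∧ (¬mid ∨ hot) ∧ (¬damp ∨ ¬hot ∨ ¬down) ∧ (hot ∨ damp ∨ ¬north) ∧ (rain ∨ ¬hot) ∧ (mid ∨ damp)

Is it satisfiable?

No, unsatisfiable

Branch on mid: set mid = True.
Unit clause (¬hot) forces hot = False.
That conflicts with the unit clause (hot).
So mid must be the other value — set mid = False.
Unit clause (¬damp) forces damp = False.
That conflicts with the unit clause (damp).
Both values of mid lead to a conflict.
No assignment satisfies every clause.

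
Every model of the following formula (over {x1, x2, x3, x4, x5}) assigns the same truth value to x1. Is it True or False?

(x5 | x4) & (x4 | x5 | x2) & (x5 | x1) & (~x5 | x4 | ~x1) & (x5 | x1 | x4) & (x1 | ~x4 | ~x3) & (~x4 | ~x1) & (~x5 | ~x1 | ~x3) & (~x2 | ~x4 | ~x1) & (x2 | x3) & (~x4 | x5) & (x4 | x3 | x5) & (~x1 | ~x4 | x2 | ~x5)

Suppose x1 = 1.
Unit clause (~x4) forces x4 = 0.
Unit clause (x5) forces x5 = 1.
That conflicts with the unit clause (~x5).
So every satisfying assignment has x1 = False.

False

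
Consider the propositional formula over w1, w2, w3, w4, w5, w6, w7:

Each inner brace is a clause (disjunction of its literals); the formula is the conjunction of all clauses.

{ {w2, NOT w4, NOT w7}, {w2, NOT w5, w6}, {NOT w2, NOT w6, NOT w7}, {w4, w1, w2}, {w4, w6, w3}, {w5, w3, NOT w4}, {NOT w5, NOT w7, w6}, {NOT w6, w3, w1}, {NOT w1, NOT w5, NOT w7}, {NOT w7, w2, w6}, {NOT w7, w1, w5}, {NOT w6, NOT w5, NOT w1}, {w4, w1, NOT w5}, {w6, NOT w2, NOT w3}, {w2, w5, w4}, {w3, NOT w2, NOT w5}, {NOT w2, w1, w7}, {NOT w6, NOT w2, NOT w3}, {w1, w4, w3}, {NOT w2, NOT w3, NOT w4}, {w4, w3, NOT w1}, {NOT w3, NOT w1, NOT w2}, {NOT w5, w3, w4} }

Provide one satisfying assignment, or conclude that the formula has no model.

Branch on w2: set w2 = false.
Branch on w4: set w4 = true.
(NOT w7) alone gives w7 = false.
Branch on w5: set w5 = false.
(w3) alone gives w3 = true.
No clause remains; w1, w6 are free.

w1: true,  w2: false,  w3: true,  w4: true,  w5: false,  w6: true,  w7: false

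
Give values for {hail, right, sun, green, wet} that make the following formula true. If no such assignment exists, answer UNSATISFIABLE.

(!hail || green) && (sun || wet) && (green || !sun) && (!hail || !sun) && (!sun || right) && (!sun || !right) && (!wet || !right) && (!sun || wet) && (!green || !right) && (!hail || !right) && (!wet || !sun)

Case hail = true:
(green) alone gives green = true.
(!sun) alone gives sun = false.
(wet) alone gives wet = true.
(!right) alone gives right = false.
This assignment satisfies each clause.

hail ↦ true; right ↦ false; sun ↦ false; green ↦ true; wet ↦ true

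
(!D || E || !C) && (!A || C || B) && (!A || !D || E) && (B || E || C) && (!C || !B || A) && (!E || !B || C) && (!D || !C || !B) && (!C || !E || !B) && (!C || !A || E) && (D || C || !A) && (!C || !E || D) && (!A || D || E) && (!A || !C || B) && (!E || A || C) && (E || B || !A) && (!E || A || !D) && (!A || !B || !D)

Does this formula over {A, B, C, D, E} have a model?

Yes, satisfiable

Try D = false.
Try C = false.
From the singleton clause (!A), A = false.
From the singleton clause (!E), E = false.
From the singleton clause (B), B = true.
Every clause now holds.
A satisfying assignment: A=false, B=true, C=false, D=false, E=false.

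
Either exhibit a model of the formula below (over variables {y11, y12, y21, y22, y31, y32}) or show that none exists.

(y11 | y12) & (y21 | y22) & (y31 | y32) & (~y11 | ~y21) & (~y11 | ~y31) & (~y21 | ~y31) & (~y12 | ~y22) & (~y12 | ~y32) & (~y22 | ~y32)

UNSATISFIABLE

Suppose y11 = 1.
(~y21) alone gives y21 = 0.
(y22) alone gives y22 = 1.
(~y31) alone gives y31 = 0.
(y32) alone gives y32 = 1.
Now (~y32) is unsatisfied and unit — conflict.
Undo y11 and try y11 = 0.
(y12) alone gives y12 = 1.
(~y22) alone gives y22 = 0.
(y21) alone gives y21 = 1.
(~y31) alone gives y31 = 0.
(y32) alone gives y32 = 1.
Now (~y32) is unsatisfied and unit — conflict.
Both values of y11 lead to a conflict.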